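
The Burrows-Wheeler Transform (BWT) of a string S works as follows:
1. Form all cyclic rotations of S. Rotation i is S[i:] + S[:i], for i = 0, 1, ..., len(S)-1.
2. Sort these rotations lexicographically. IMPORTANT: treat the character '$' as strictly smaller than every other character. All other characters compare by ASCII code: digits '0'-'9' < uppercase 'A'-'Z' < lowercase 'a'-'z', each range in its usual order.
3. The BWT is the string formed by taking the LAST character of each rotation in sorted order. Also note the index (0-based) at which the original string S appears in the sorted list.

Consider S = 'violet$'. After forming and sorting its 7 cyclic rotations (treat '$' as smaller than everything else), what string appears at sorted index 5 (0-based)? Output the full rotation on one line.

All 7 rotations (rotation i = S[i:]+S[:i]):
  rot[0] = violet$
  rot[1] = iolet$v
  rot[2] = olet$vi
  rot[3] = let$vio
  rot[4] = et$viol
  rot[5] = t$viole
  rot[6] = $violet
Sorted (with $ < everything):
  sorted[0] = $violet
  sorted[1] = et$viol
  sorted[2] = iolet$v
  sorted[3] = let$vio
  sorted[4] = olet$vi
  sorted[5] = t$viole
  sorted[6] = violet$
sorted[5] = t$viole

Answer: t$viole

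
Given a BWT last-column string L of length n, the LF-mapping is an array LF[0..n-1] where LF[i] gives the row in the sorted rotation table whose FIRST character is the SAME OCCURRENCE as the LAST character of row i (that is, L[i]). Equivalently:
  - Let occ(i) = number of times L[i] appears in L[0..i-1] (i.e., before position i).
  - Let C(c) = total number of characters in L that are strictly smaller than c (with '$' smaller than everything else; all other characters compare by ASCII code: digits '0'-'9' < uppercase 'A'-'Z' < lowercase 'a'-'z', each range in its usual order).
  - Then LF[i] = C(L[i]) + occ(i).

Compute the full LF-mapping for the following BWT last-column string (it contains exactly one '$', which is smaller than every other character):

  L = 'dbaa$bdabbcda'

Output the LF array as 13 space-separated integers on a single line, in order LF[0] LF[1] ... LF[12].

Answer: 10 5 1 2 0 6 11 3 7 8 9 12 4

Derivation:
Char counts: '$':1, 'a':4, 'b':4, 'c':1, 'd':3
C (first-col start): C('$')=0, C('a')=1, C('b')=5, C('c')=9, C('d')=10
L[0]='d': occ=0, LF[0]=C('d')+0=10+0=10
L[1]='b': occ=0, LF[1]=C('b')+0=5+0=5
L[2]='a': occ=0, LF[2]=C('a')+0=1+0=1
L[3]='a': occ=1, LF[3]=C('a')+1=1+1=2
L[4]='$': occ=0, LF[4]=C('$')+0=0+0=0
L[5]='b': occ=1, LF[5]=C('b')+1=5+1=6
L[6]='d': occ=1, LF[6]=C('d')+1=10+1=11
L[7]='a': occ=2, LF[7]=C('a')+2=1+2=3
L[8]='b': occ=2, LF[8]=C('b')+2=5+2=7
L[9]='b': occ=3, LF[9]=C('b')+3=5+3=8
L[10]='c': occ=0, LF[10]=C('c')+0=9+0=9
L[11]='d': occ=2, LF[11]=C('d')+2=10+2=12
L[12]='a': occ=3, LF[12]=C('a')+3=1+3=4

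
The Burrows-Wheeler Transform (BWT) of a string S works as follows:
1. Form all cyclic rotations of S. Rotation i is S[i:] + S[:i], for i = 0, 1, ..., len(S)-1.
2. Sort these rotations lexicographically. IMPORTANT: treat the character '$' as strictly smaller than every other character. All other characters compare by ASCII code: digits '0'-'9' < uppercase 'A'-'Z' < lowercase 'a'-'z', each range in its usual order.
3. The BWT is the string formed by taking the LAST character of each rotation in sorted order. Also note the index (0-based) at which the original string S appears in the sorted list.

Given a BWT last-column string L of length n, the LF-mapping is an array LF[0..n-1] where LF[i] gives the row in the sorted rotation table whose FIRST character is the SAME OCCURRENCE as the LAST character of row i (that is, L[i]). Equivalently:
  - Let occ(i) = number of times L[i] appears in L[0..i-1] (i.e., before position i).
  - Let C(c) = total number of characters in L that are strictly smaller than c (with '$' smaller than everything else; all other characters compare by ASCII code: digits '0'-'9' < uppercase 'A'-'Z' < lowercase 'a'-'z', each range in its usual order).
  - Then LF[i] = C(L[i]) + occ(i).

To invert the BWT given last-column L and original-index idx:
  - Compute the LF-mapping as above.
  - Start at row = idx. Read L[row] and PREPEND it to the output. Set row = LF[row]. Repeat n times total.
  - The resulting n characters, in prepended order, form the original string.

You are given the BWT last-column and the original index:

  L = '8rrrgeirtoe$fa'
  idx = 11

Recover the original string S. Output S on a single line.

LF mapping: 1 9 10 11 6 3 7 12 13 8 4 0 5 2
Walk LF starting at row 11, prepending L[row]:
  step 1: row=11, L[11]='$', prepend. Next row=LF[11]=0
  step 2: row=0, L[0]='8', prepend. Next row=LF[0]=1
  step 3: row=1, L[1]='r', prepend. Next row=LF[1]=9
  step 4: row=9, L[9]='o', prepend. Next row=LF[9]=8
  step 5: row=8, L[8]='t', prepend. Next row=LF[8]=13
  step 6: row=13, L[13]='a', prepend. Next row=LF[13]=2
  step 7: row=2, L[2]='r', prepend. Next row=LF[2]=10
  step 8: row=10, L[10]='e', prepend. Next row=LF[10]=4
  step 9: row=4, L[4]='g', prepend. Next row=LF[4]=6
  step 10: row=6, L[6]='i', prepend. Next row=LF[6]=7
  step 11: row=7, L[7]='r', prepend. Next row=LF[7]=12
  step 12: row=12, L[12]='f', prepend. Next row=LF[12]=5
  step 13: row=5, L[5]='e', prepend. Next row=LF[5]=3
  step 14: row=3, L[3]='r', prepend. Next row=LF[3]=11
Reversed output: refrigerator8$

Answer: refrigerator8$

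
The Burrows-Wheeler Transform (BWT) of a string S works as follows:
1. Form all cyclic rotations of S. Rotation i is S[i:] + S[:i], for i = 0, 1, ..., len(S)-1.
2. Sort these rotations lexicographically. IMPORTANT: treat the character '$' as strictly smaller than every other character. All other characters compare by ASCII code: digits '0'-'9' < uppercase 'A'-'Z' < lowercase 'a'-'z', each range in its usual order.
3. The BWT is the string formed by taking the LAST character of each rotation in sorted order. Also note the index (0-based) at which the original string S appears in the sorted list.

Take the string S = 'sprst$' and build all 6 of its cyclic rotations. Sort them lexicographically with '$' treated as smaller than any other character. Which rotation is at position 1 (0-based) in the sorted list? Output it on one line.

All 6 rotations (rotation i = S[i:]+S[:i]):
  rot[0] = sprst$
  rot[1] = prst$s
  rot[2] = rst$sp
  rot[3] = st$spr
  rot[4] = t$sprs
  rot[5] = $sprst
Sorted (with $ < everything):
  sorted[0] = $sprst
  sorted[1] = prst$s
  sorted[2] = rst$sp
  sorted[3] = sprst$
  sorted[4] = st$spr
  sorted[5] = t$sprs
sorted[1] = prst$s

Answer: prst$s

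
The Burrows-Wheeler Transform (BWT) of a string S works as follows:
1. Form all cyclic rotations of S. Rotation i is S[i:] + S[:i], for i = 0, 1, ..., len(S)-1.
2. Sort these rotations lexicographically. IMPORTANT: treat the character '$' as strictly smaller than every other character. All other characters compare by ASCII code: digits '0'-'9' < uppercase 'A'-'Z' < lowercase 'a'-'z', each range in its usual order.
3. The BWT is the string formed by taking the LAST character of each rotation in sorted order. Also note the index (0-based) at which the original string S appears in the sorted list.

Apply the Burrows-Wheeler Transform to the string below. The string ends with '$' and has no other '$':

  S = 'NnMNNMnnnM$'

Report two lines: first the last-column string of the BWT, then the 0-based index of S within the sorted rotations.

All 11 rotations (rotation i = S[i:]+S[:i]):
  rot[0] = NnMNNMnnnM$
  rot[1] = nMNNMnnnM$N
  rot[2] = MNNMnnnM$Nn
  rot[3] = NNMnnnM$NnM
  rot[4] = NMnnnM$NnMN
  rot[5] = MnnnM$NnMNN
  rot[6] = nnnM$NnMNNM
  rot[7] = nnM$NnMNNMn
  rot[8] = nM$NnMNNMnn
  rot[9] = M$NnMNNMnnn
  rot[10] = $NnMNNMnnnM
Sorted (with $ < everything):
  sorted[0] = $NnMNNMnnnM  (last char: 'M')
  sorted[1] = M$NnMNNMnnn  (last char: 'n')
  sorted[2] = MNNMnnnM$Nn  (last char: 'n')
  sorted[3] = MnnnM$NnMNN  (last char: 'N')
  sorted[4] = NMnnnM$NnMN  (last char: 'N')
  sorted[5] = NNMnnnM$NnM  (last char: 'M')
  sorted[6] = NnMNNMnnnM$  (last char: '$')
  sorted[7] = nM$NnMNNMnn  (last char: 'n')
  sorted[8] = nMNNMnnnM$N  (last char: 'N')
  sorted[9] = nnM$NnMNNMn  (last char: 'n')
  sorted[10] = nnnM$NnMNNM  (last char: 'M')
Last column: MnnNNM$nNnM
Original string S is at sorted index 6

Answer: MnnNNM$nNnM
6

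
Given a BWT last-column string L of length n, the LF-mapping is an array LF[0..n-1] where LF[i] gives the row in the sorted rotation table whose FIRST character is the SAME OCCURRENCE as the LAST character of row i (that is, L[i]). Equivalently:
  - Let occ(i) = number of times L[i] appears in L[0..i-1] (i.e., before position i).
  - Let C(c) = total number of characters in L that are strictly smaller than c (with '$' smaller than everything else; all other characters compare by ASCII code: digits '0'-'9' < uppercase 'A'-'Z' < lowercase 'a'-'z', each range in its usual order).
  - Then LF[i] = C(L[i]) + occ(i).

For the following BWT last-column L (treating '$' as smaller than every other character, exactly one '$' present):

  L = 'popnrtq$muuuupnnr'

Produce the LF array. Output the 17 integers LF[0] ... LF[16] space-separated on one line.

Answer: 6 5 7 2 10 12 9 0 1 13 14 15 16 8 3 4 11

Derivation:
Char counts: '$':1, 'm':1, 'n':3, 'o':1, 'p':3, 'q':1, 'r':2, 't':1, 'u':4
C (first-col start): C('$')=0, C('m')=1, C('n')=2, C('o')=5, C('p')=6, C('q')=9, C('r')=10, C('t')=12, C('u')=13
L[0]='p': occ=0, LF[0]=C('p')+0=6+0=6
L[1]='o': occ=0, LF[1]=C('o')+0=5+0=5
L[2]='p': occ=1, LF[2]=C('p')+1=6+1=7
L[3]='n': occ=0, LF[3]=C('n')+0=2+0=2
L[4]='r': occ=0, LF[4]=C('r')+0=10+0=10
L[5]='t': occ=0, LF[5]=C('t')+0=12+0=12
L[6]='q': occ=0, LF[6]=C('q')+0=9+0=9
L[7]='$': occ=0, LF[7]=C('$')+0=0+0=0
L[8]='m': occ=0, LF[8]=C('m')+0=1+0=1
L[9]='u': occ=0, LF[9]=C('u')+0=13+0=13
L[10]='u': occ=1, LF[10]=C('u')+1=13+1=14
L[11]='u': occ=2, LF[11]=C('u')+2=13+2=15
L[12]='u': occ=3, LF[12]=C('u')+3=13+3=16
L[13]='p': occ=2, LF[13]=C('p')+2=6+2=8
L[14]='n': occ=1, LF[14]=C('n')+1=2+1=3
L[15]='n': occ=2, LF[15]=C('n')+2=2+2=4
L[16]='r': occ=1, LF[16]=C('r')+1=10+1=11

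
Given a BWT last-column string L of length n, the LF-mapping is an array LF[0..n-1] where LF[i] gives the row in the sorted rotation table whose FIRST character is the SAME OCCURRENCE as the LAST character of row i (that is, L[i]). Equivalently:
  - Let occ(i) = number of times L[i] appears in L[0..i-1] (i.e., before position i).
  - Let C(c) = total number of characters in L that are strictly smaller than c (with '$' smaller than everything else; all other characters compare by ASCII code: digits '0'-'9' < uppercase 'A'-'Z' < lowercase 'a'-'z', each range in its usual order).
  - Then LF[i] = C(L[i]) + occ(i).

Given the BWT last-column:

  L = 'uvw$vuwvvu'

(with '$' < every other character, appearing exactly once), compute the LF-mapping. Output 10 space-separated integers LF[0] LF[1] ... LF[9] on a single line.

Answer: 1 4 8 0 5 2 9 6 7 3

Derivation:
Char counts: '$':1, 'u':3, 'v':4, 'w':2
C (first-col start): C('$')=0, C('u')=1, C('v')=4, C('w')=8
L[0]='u': occ=0, LF[0]=C('u')+0=1+0=1
L[1]='v': occ=0, LF[1]=C('v')+0=4+0=4
L[2]='w': occ=0, LF[2]=C('w')+0=8+0=8
L[3]='$': occ=0, LF[3]=C('$')+0=0+0=0
L[4]='v': occ=1, LF[4]=C('v')+1=4+1=5
L[5]='u': occ=1, LF[5]=C('u')+1=1+1=2
L[6]='w': occ=1, LF[6]=C('w')+1=8+1=9
L[7]='v': occ=2, LF[7]=C('v')+2=4+2=6
L[8]='v': occ=3, LF[8]=C('v')+3=4+3=7
L[9]='u': occ=2, LF[9]=C('u')+2=1+2=3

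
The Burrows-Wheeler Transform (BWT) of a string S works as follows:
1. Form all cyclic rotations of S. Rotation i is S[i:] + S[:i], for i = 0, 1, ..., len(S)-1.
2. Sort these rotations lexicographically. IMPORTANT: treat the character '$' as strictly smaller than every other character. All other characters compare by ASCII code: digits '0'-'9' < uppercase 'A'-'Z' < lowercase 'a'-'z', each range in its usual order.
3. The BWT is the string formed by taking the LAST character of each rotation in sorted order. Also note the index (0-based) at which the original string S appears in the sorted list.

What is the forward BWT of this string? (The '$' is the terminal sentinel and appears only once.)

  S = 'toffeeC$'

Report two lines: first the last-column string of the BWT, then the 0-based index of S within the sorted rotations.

Answer: Ceeffot$
7

Derivation:
All 8 rotations (rotation i = S[i:]+S[:i]):
  rot[0] = toffeeC$
  rot[1] = offeeC$t
  rot[2] = ffeeC$to
  rot[3] = feeC$tof
  rot[4] = eeC$toff
  rot[5] = eC$toffe
  rot[6] = C$toffee
  rot[7] = $toffeeC
Sorted (with $ < everything):
  sorted[0] = $toffeeC  (last char: 'C')
  sorted[1] = C$toffee  (last char: 'e')
  sorted[2] = eC$toffe  (last char: 'e')
  sorted[3] = eeC$toff  (last char: 'f')
  sorted[4] = feeC$tof  (last char: 'f')
  sorted[5] = ffeeC$to  (last char: 'o')
  sorted[6] = offeeC$t  (last char: 't')
  sorted[7] = toffeeC$  (last char: '$')
Last column: Ceeffot$
Original string S is at sorted index 7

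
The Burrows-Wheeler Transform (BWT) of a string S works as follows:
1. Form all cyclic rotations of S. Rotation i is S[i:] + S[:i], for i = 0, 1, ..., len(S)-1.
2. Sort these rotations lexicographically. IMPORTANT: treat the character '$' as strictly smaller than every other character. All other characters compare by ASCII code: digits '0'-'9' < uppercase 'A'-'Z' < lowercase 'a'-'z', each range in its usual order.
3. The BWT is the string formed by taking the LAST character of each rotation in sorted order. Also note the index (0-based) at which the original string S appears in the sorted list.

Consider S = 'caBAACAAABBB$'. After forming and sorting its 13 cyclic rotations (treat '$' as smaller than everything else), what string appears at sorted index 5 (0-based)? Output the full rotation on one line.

All 13 rotations (rotation i = S[i:]+S[:i]):
  rot[0] = caBAACAAABBB$
  rot[1] = aBAACAAABBB$c
  rot[2] = BAACAAABBB$ca
  rot[3] = AACAAABBB$caB
  rot[4] = ACAAABBB$caBA
  rot[5] = CAAABBB$caBAA
  rot[6] = AAABBB$caBAAC
  rot[7] = AABBB$caBAACA
  rot[8] = ABBB$caBAACAA
  rot[9] = BBB$caBAACAAA
  rot[10] = BB$caBAACAAAB
  rot[11] = B$caBAACAAABB
  rot[12] = $caBAACAAABBB
Sorted (with $ < everything):
  sorted[0] = $caBAACAAABBB
  sorted[1] = AAABBB$caBAAC
  sorted[2] = AABBB$caBAACA
  sorted[3] = AACAAABBB$caB
  sorted[4] = ABBB$caBAACAA
  sorted[5] = ACAAABBB$caBA
  sorted[6] = B$caBAACAAABB
  sorted[7] = BAACAAABBB$ca
  sorted[8] = BB$caBAACAAAB
  sorted[9] = BBB$caBAACAAA
  sorted[10] = CAAABBB$caBAA
  sorted[11] = aBAACAAABBB$c
  sorted[12] = caBAACAAABBB$
sorted[5] = ACAAABBB$caBA

Answer: ACAAABBB$caBA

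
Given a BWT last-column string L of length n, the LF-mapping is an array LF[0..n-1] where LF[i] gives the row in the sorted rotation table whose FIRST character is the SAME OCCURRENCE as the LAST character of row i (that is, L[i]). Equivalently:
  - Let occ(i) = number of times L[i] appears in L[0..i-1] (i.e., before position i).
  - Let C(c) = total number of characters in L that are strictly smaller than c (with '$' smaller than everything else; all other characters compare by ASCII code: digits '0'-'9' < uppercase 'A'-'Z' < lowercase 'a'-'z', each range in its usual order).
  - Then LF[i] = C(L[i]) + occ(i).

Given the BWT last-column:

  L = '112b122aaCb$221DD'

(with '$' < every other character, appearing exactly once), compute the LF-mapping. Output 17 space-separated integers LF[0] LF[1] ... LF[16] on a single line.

Char counts: '$':1, '1':4, '2':5, 'C':1, 'D':2, 'a':2, 'b':2
C (first-col start): C('$')=0, C('1')=1, C('2')=5, C('C')=10, C('D')=11, C('a')=13, C('b')=15
L[0]='1': occ=0, LF[0]=C('1')+0=1+0=1
L[1]='1': occ=1, LF[1]=C('1')+1=1+1=2
L[2]='2': occ=0, LF[2]=C('2')+0=5+0=5
L[3]='b': occ=0, LF[3]=C('b')+0=15+0=15
L[4]='1': occ=2, LF[4]=C('1')+2=1+2=3
L[5]='2': occ=1, LF[5]=C('2')+1=5+1=6
L[6]='2': occ=2, LF[6]=C('2')+2=5+2=7
L[7]='a': occ=0, LF[7]=C('a')+0=13+0=13
L[8]='a': occ=1, LF[8]=C('a')+1=13+1=14
L[9]='C': occ=0, LF[9]=C('C')+0=10+0=10
L[10]='b': occ=1, LF[10]=C('b')+1=15+1=16
L[11]='$': occ=0, LF[11]=C('$')+0=0+0=0
L[12]='2': occ=3, LF[12]=C('2')+3=5+3=8
L[13]='2': occ=4, LF[13]=C('2')+4=5+4=9
L[14]='1': occ=3, LF[14]=C('1')+3=1+3=4
L[15]='D': occ=0, LF[15]=C('D')+0=11+0=11
L[16]='D': occ=1, LF[16]=C('D')+1=11+1=12

Answer: 1 2 5 15 3 6 7 13 14 10 16 0 8 9 4 11 12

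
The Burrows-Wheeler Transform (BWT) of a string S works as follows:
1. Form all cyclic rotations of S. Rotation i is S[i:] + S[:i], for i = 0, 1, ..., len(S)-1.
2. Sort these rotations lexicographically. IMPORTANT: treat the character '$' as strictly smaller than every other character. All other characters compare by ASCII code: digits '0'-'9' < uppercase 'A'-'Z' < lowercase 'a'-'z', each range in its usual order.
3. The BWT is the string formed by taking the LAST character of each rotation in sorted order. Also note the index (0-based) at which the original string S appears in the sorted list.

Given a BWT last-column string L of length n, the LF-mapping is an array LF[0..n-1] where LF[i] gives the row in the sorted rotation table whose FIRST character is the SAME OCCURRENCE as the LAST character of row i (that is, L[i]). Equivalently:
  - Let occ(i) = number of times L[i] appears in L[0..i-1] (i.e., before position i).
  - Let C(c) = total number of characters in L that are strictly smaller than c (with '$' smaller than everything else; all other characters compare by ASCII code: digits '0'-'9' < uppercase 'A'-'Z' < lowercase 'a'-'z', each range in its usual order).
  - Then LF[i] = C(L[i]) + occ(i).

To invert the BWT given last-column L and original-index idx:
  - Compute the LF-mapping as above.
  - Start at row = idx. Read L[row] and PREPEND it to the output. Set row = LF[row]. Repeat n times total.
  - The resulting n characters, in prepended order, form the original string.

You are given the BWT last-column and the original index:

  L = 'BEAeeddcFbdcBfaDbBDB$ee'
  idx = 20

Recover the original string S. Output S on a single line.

Answer: eefcDeBbdDdBeBdacbFEAB$

Derivation:
LF mapping: 2 8 1 18 19 15 16 13 9 11 17 14 3 22 10 6 12 4 7 5 0 20 21
Walk LF starting at row 20, prepending L[row]:
  step 1: row=20, L[20]='$', prepend. Next row=LF[20]=0
  step 2: row=0, L[0]='B', prepend. Next row=LF[0]=2
  step 3: row=2, L[2]='A', prepend. Next row=LF[2]=1
  step 4: row=1, L[1]='E', prepend. Next row=LF[1]=8
  step 5: row=8, L[8]='F', prepend. Next row=LF[8]=9
  step 6: row=9, L[9]='b', prepend. Next row=LF[9]=11
  step 7: row=11, L[11]='c', prepend. Next row=LF[11]=14
  step 8: row=14, L[14]='a', prepend. Next row=LF[14]=10
  step 9: row=10, L[10]='d', prepend. Next row=LF[10]=17
  step 10: row=17, L[17]='B', prepend. Next row=LF[17]=4
  step 11: row=4, L[4]='e', prepend. Next row=LF[4]=19
  step 12: row=19, L[19]='B', prepend. Next row=LF[19]=5
  step 13: row=5, L[5]='d', prepend. Next row=LF[5]=15
  step 14: row=15, L[15]='D', prepend. Next row=LF[15]=6
  step 15: row=6, L[6]='d', prepend. Next row=LF[6]=16
  step 16: row=16, L[16]='b', prepend. Next row=LF[16]=12
  step 17: row=12, L[12]='B', prepend. Next row=LF[12]=3
  step 18: row=3, L[3]='e', prepend. Next row=LF[3]=18
  step 19: row=18, L[18]='D', prepend. Next row=LF[18]=7
  step 20: row=7, L[7]='c', prepend. Next row=LF[7]=13
  step 21: row=13, L[13]='f', prepend. Next row=LF[13]=22
  step 22: row=22, L[22]='e', prepend. Next row=LF[22]=21
  step 23: row=21, L[21]='e', prepend. Next row=LF[21]=20
Reversed output: eefcDeBbdDdBeBdacbFEAB$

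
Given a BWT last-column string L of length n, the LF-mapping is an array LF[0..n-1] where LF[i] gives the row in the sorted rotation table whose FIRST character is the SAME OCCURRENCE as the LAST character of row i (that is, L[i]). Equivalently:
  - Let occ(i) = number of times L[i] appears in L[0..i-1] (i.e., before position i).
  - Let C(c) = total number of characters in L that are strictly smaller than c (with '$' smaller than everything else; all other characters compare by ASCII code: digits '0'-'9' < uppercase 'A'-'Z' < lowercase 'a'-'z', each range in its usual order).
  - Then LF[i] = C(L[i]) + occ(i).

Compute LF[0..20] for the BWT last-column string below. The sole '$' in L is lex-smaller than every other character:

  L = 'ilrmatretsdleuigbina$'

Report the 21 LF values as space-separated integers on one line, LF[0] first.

Answer: 8 11 15 13 1 18 16 5 19 17 4 12 6 20 9 7 3 10 14 2 0

Derivation:
Char counts: '$':1, 'a':2, 'b':1, 'd':1, 'e':2, 'g':1, 'i':3, 'l':2, 'm':1, 'n':1, 'r':2, 's':1, 't':2, 'u':1
C (first-col start): C('$')=0, C('a')=1, C('b')=3, C('d')=4, C('e')=5, C('g')=7, C('i')=8, C('l')=11, C('m')=13, C('n')=14, C('r')=15, C('s')=17, C('t')=18, C('u')=20
L[0]='i': occ=0, LF[0]=C('i')+0=8+0=8
L[1]='l': occ=0, LF[1]=C('l')+0=11+0=11
L[2]='r': occ=0, LF[2]=C('r')+0=15+0=15
L[3]='m': occ=0, LF[3]=C('m')+0=13+0=13
L[4]='a': occ=0, LF[4]=C('a')+0=1+0=1
L[5]='t': occ=0, LF[5]=C('t')+0=18+0=18
L[6]='r': occ=1, LF[6]=C('r')+1=15+1=16
L[7]='e': occ=0, LF[7]=C('e')+0=5+0=5
L[8]='t': occ=1, LF[8]=C('t')+1=18+1=19
L[9]='s': occ=0, LF[9]=C('s')+0=17+0=17
L[10]='d': occ=0, LF[10]=C('d')+0=4+0=4
L[11]='l': occ=1, LF[11]=C('l')+1=11+1=12
L[12]='e': occ=1, LF[12]=C('e')+1=5+1=6
L[13]='u': occ=0, LF[13]=C('u')+0=20+0=20
L[14]='i': occ=1, LF[14]=C('i')+1=8+1=9
L[15]='g': occ=0, LF[15]=C('g')+0=7+0=7
L[16]='b': occ=0, LF[16]=C('b')+0=3+0=3
L[17]='i': occ=2, LF[17]=C('i')+2=8+2=10
L[18]='n': occ=0, LF[18]=C('n')+0=14+0=14
L[19]='a': occ=1, LF[19]=C('a')+1=1+1=2
L[20]='$': occ=0, LF[20]=C('$')+0=0+0=0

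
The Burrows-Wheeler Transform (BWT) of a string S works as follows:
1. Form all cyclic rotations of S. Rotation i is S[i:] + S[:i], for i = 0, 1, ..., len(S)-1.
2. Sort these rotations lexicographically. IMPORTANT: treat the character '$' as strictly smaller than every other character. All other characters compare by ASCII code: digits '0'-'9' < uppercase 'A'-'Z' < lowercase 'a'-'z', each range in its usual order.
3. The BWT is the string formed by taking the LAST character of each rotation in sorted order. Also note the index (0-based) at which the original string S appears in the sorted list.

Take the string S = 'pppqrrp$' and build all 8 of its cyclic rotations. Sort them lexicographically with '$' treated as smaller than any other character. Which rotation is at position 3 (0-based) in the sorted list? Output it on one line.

Answer: ppqrrp$p

Derivation:
All 8 rotations (rotation i = S[i:]+S[:i]):
  rot[0] = pppqrrp$
  rot[1] = ppqrrp$p
  rot[2] = pqrrp$pp
  rot[3] = qrrp$ppp
  rot[4] = rrp$pppq
  rot[5] = rp$pppqr
  rot[6] = p$pppqrr
  rot[7] = $pppqrrp
Sorted (with $ < everything):
  sorted[0] = $pppqrrp
  sorted[1] = p$pppqrr
  sorted[2] = pppqrrp$
  sorted[3] = ppqrrp$p
  sorted[4] = pqrrp$pp
  sorted[5] = qrrp$ppp
  sorted[6] = rp$pppqr
  sorted[7] = rrp$pppq
sorted[3] = ppqrrp$p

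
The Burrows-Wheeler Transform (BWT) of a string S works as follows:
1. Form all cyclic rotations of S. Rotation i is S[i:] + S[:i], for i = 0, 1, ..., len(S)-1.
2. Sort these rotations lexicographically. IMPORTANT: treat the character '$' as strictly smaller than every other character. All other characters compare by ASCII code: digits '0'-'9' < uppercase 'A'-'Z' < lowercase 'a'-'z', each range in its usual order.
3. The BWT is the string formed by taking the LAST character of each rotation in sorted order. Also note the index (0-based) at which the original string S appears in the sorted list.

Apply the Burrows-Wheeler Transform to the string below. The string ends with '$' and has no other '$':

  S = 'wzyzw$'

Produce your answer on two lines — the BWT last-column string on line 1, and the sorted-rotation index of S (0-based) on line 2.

All 6 rotations (rotation i = S[i:]+S[:i]):
  rot[0] = wzyzw$
  rot[1] = zyzw$w
  rot[2] = yzw$wz
  rot[3] = zw$wzy
  rot[4] = w$wzyz
  rot[5] = $wzyzw
Sorted (with $ < everything):
  sorted[0] = $wzyzw  (last char: 'w')
  sorted[1] = w$wzyz  (last char: 'z')
  sorted[2] = wzyzw$  (last char: '$')
  sorted[3] = yzw$wz  (last char: 'z')
  sorted[4] = zw$wzy  (last char: 'y')
  sorted[5] = zyzw$w  (last char: 'w')
Last column: wz$zyw
Original string S is at sorted index 2

Answer: wz$zyw
2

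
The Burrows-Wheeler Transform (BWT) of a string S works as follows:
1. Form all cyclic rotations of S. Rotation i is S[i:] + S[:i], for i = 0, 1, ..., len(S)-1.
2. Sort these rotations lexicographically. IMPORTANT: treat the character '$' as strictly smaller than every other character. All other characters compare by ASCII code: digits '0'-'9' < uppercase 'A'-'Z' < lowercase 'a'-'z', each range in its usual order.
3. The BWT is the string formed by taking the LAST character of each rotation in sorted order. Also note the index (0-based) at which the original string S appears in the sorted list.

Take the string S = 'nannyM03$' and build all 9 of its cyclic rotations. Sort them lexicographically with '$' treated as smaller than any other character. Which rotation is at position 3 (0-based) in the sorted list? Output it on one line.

All 9 rotations (rotation i = S[i:]+S[:i]):
  rot[0] = nannyM03$
  rot[1] = annyM03$n
  rot[2] = nnyM03$na
  rot[3] = nyM03$nan
  rot[4] = yM03$nann
  rot[5] = M03$nanny
  rot[6] = 03$nannyM
  rot[7] = 3$nannyM0
  rot[8] = $nannyM03
Sorted (with $ < everything):
  sorted[0] = $nannyM03
  sorted[1] = 03$nannyM
  sorted[2] = 3$nannyM0
  sorted[3] = M03$nanny
  sorted[4] = annyM03$n
  sorted[5] = nannyM03$
  sorted[6] = nnyM03$na
  sorted[7] = nyM03$nan
  sorted[8] = yM03$nann
sorted[3] = M03$nanny

Answer: M03$nanny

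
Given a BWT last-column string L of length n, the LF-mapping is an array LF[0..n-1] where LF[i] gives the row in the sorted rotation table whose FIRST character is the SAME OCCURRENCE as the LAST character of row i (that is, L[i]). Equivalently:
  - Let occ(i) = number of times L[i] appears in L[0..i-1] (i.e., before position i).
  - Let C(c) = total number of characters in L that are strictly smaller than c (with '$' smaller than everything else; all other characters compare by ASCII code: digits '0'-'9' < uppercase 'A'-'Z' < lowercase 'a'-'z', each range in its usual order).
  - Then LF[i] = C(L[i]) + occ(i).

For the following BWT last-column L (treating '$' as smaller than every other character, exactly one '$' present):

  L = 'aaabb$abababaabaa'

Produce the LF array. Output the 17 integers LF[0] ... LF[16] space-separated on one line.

Answer: 1 2 3 11 12 0 4 13 5 14 6 15 7 8 16 9 10

Derivation:
Char counts: '$':1, 'a':10, 'b':6
C (first-col start): C('$')=0, C('a')=1, C('b')=11
L[0]='a': occ=0, LF[0]=C('a')+0=1+0=1
L[1]='a': occ=1, LF[1]=C('a')+1=1+1=2
L[2]='a': occ=2, LF[2]=C('a')+2=1+2=3
L[3]='b': occ=0, LF[3]=C('b')+0=11+0=11
L[4]='b': occ=1, LF[4]=C('b')+1=11+1=12
L[5]='$': occ=0, LF[5]=C('$')+0=0+0=0
L[6]='a': occ=3, LF[6]=C('a')+3=1+3=4
L[7]='b': occ=2, LF[7]=C('b')+2=11+2=13
L[8]='a': occ=4, LF[8]=C('a')+4=1+4=5
L[9]='b': occ=3, LF[9]=C('b')+3=11+3=14
L[10]='a': occ=5, LF[10]=C('a')+5=1+5=6
L[11]='b': occ=4, LF[11]=C('b')+4=11+4=15
L[12]='a': occ=6, LF[12]=C('a')+6=1+6=7
L[13]='a': occ=7, LF[13]=C('a')+7=1+7=8
L[14]='b': occ=5, LF[14]=C('b')+5=11+5=16
L[15]='a': occ=8, LF[15]=C('a')+8=1+8=9
L[16]='a': occ=9, LF[16]=C('a')+9=1+9=10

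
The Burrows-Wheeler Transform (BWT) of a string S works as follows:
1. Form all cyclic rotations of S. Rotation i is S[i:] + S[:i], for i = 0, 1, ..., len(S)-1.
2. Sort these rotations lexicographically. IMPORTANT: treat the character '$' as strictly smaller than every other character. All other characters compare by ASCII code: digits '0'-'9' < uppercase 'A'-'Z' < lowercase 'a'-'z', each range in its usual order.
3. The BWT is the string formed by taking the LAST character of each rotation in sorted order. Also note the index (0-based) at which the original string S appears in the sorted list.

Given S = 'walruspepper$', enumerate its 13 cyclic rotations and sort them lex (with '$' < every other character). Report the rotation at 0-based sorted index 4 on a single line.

Answer: lruspepper$wa

Derivation:
All 13 rotations (rotation i = S[i:]+S[:i]):
  rot[0] = walruspepper$
  rot[1] = alruspepper$w
  rot[2] = lruspepper$wa
  rot[3] = ruspepper$wal
  rot[4] = uspepper$walr
  rot[5] = spepper$walru
  rot[6] = pepper$walrus
  rot[7] = epper$walrusp
  rot[8] = pper$walruspe
  rot[9] = per$walruspep
  rot[10] = er$walruspepp
  rot[11] = r$walruspeppe
  rot[12] = $walruspepper
Sorted (with $ < everything):
  sorted[0] = $walruspepper
  sorted[1] = alruspepper$w
  sorted[2] = epper$walrusp
  sorted[3] = er$walruspepp
  sorted[4] = lruspepper$wa
  sorted[5] = pepper$walrus
  sorted[6] = per$walruspep
  sorted[7] = pper$walruspe
  sorted[8] = r$walruspeppe
  sorted[9] = ruspepper$wal
  sorted[10] = spepper$walru
  sorted[11] = uspepper$walr
  sorted[12] = walruspepper$
sorted[4] = lruspepper$wa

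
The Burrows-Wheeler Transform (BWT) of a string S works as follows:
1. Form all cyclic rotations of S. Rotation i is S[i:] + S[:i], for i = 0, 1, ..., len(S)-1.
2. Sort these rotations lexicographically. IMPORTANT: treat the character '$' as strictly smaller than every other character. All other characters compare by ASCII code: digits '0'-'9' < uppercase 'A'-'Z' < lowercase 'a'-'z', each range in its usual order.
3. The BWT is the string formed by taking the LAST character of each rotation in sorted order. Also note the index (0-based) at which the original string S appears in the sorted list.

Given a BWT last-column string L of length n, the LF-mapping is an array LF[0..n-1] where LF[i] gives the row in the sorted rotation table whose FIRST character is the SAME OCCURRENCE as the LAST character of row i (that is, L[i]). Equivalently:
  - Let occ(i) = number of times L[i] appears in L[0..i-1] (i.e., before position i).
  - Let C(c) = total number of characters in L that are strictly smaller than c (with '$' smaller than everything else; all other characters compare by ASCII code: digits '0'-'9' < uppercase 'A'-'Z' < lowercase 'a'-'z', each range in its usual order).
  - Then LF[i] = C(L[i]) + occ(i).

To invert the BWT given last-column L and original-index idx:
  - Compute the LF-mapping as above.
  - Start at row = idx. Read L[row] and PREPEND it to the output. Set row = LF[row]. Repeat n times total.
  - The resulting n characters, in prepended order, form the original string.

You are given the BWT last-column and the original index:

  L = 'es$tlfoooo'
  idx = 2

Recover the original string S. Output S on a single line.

LF mapping: 1 8 0 9 3 2 4 5 6 7
Walk LF starting at row 2, prepending L[row]:
  step 1: row=2, L[2]='$', prepend. Next row=LF[2]=0
  step 2: row=0, L[0]='e', prepend. Next row=LF[0]=1
  step 3: row=1, L[1]='s', prepend. Next row=LF[1]=8
  step 4: row=8, L[8]='o', prepend. Next row=LF[8]=6
  step 5: row=6, L[6]='o', prepend. Next row=LF[6]=4
  step 6: row=4, L[4]='l', prepend. Next row=LF[4]=3
  step 7: row=3, L[3]='t', prepend. Next row=LF[3]=9
  step 8: row=9, L[9]='o', prepend. Next row=LF[9]=7
  step 9: row=7, L[7]='o', prepend. Next row=LF[7]=5
  step 10: row=5, L[5]='f', prepend. Next row=LF[5]=2
Reversed output: footloose$

Answer: footloose$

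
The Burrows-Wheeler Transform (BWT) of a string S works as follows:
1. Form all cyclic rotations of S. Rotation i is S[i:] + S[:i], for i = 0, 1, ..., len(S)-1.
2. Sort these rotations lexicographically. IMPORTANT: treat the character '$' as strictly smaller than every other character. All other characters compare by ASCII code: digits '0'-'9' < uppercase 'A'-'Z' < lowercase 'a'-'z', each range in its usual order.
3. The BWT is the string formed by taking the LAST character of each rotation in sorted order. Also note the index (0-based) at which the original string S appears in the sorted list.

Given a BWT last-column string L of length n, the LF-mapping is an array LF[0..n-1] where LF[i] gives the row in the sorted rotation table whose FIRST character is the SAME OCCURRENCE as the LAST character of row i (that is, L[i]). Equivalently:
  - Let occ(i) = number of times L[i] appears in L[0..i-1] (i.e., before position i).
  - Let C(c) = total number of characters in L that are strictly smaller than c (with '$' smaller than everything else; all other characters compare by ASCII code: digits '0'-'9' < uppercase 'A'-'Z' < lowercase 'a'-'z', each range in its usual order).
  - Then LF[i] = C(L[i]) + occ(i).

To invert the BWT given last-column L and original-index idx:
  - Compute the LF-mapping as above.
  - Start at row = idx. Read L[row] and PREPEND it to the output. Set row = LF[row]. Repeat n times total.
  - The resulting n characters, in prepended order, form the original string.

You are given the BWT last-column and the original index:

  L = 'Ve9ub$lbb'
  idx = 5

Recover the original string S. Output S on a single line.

LF mapping: 2 6 1 8 3 0 7 4 5
Walk LF starting at row 5, prepending L[row]:
  step 1: row=5, L[5]='$', prepend. Next row=LF[5]=0
  step 2: row=0, L[0]='V', prepend. Next row=LF[0]=2
  step 3: row=2, L[2]='9', prepend. Next row=LF[2]=1
  step 4: row=1, L[1]='e', prepend. Next row=LF[1]=6
  step 5: row=6, L[6]='l', prepend. Next row=LF[6]=7
  step 6: row=7, L[7]='b', prepend. Next row=LF[7]=4
  step 7: row=4, L[4]='b', prepend. Next row=LF[4]=3
  step 8: row=3, L[3]='u', prepend. Next row=LF[3]=8
  step 9: row=8, L[8]='b', prepend. Next row=LF[8]=5
Reversed output: bubble9V$

Answer: bubble9V$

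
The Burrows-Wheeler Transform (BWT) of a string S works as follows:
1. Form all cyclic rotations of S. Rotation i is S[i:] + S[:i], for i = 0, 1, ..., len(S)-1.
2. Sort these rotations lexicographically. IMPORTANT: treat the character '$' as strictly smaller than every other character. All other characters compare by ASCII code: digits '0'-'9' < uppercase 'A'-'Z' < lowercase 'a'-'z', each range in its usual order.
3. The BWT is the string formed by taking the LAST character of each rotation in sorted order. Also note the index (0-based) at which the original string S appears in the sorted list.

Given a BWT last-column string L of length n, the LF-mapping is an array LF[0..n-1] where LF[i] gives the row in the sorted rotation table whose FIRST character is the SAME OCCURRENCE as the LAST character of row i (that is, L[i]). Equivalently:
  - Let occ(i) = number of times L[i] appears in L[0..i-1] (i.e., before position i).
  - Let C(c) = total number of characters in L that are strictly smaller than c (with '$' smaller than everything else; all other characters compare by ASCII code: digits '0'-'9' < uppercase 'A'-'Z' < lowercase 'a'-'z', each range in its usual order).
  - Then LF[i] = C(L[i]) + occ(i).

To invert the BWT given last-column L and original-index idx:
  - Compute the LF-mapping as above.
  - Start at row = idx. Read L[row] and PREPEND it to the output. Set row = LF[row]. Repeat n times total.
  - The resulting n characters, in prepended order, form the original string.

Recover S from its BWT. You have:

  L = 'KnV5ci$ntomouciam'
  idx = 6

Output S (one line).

Answer: communication5VK$

Derivation:
LF mapping: 2 11 3 1 5 7 0 12 15 13 9 14 16 6 8 4 10
Walk LF starting at row 6, prepending L[row]:
  step 1: row=6, L[6]='$', prepend. Next row=LF[6]=0
  step 2: row=0, L[0]='K', prepend. Next row=LF[0]=2
  step 3: row=2, L[2]='V', prepend. Next row=LF[2]=3
  step 4: row=3, L[3]='5', prepend. Next row=LF[3]=1
  step 5: row=1, L[1]='n', prepend. Next row=LF[1]=11
  step 6: row=11, L[11]='o', prepend. Next row=LF[11]=14
  step 7: row=14, L[14]='i', prepend. Next row=LF[14]=8
  step 8: row=8, L[8]='t', prepend. Next row=LF[8]=15
  step 9: row=15, L[15]='a', prepend. Next row=LF[15]=4
  step 10: row=4, L[4]='c', prepend. Next row=LF[4]=5
  step 11: row=5, L[5]='i', prepend. Next row=LF[5]=7
  step 12: row=7, L[7]='n', prepend. Next row=LF[7]=12
  step 13: row=12, L[12]='u', prepend. Next row=LF[12]=16
  step 14: row=16, L[16]='m', prepend. Next row=LF[16]=10
  step 15: row=10, L[10]='m', prepend. Next row=LF[10]=9
  step 16: row=9, L[9]='o', prepend. Next row=LF[9]=13
  step 17: row=13, L[13]='c', prepend. Next row=LF[13]=6
Reversed output: communication5VK$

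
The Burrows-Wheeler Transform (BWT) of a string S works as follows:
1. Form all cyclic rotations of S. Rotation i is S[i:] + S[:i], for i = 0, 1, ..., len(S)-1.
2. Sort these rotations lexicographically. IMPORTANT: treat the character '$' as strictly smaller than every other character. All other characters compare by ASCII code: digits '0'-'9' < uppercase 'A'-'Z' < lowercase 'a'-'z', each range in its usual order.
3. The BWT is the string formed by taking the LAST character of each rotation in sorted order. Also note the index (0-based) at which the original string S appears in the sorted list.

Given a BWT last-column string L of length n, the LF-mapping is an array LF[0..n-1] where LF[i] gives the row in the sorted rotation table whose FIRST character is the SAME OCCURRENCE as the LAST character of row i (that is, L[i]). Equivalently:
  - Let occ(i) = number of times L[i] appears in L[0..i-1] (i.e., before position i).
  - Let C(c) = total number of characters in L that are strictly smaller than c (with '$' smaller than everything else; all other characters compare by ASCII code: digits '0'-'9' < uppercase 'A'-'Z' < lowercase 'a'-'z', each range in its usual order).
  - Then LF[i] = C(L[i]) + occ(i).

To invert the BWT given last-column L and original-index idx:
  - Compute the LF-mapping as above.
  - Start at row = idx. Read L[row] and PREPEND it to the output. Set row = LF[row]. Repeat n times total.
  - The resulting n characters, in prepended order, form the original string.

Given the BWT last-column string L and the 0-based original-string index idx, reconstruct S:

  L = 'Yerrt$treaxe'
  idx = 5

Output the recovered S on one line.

LF mapping: 1 3 6 7 9 0 10 8 4 2 11 5
Walk LF starting at row 5, prepending L[row]:
  step 1: row=5, L[5]='$', prepend. Next row=LF[5]=0
  step 2: row=0, L[0]='Y', prepend. Next row=LF[0]=1
  step 3: row=1, L[1]='e', prepend. Next row=LF[1]=3
  step 4: row=3, L[3]='r', prepend. Next row=LF[3]=7
  step 5: row=7, L[7]='r', prepend. Next row=LF[7]=8
  step 6: row=8, L[8]='e', prepend. Next row=LF[8]=4
  step 7: row=4, L[4]='t', prepend. Next row=LF[4]=9
  step 8: row=9, L[9]='a', prepend. Next row=LF[9]=2
  step 9: row=2, L[2]='r', prepend. Next row=LF[2]=6
  step 10: row=6, L[6]='t', prepend. Next row=LF[6]=10
  step 11: row=10, L[10]='x', prepend. Next row=LF[10]=11
  step 12: row=11, L[11]='e', prepend. Next row=LF[11]=5
Reversed output: extraterreY$

Answer: extraterreY$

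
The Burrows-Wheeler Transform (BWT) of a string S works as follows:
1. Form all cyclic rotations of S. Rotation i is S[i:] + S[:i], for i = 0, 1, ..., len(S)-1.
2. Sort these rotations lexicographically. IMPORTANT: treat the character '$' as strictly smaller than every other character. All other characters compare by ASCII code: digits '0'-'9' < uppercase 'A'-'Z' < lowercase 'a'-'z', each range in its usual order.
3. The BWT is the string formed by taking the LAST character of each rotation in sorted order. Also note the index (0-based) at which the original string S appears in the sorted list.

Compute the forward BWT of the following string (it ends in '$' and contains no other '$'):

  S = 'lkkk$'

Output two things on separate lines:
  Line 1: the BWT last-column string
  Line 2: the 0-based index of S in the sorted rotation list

Answer: kkkl$
4

Derivation:
All 5 rotations (rotation i = S[i:]+S[:i]):
  rot[0] = lkkk$
  rot[1] = kkk$l
  rot[2] = kk$lk
  rot[3] = k$lkk
  rot[4] = $lkkk
Sorted (with $ < everything):
  sorted[0] = $lkkk  (last char: 'k')
  sorted[1] = k$lkk  (last char: 'k')
  sorted[2] = kk$lk  (last char: 'k')
  sorted[3] = kkk$l  (last char: 'l')
  sorted[4] = lkkk$  (last char: '$')
Last column: kkkl$
Original string S is at sorted index 4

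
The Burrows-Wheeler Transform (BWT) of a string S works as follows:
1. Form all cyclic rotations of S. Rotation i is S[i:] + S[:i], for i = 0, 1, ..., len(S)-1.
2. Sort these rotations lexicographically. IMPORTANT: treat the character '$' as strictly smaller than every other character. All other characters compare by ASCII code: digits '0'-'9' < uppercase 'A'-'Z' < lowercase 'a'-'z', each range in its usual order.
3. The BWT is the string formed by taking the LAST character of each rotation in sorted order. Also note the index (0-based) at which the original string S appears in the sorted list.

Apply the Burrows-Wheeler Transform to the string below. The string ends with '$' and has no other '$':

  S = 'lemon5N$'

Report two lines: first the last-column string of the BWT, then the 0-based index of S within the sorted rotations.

Answer: Nn5l$eom
4

Derivation:
All 8 rotations (rotation i = S[i:]+S[:i]):
  rot[0] = lemon5N$
  rot[1] = emon5N$l
  rot[2] = mon5N$le
  rot[3] = on5N$lem
  rot[4] = n5N$lemo
  rot[5] = 5N$lemon
  rot[6] = N$lemon5
  rot[7] = $lemon5N
Sorted (with $ < everything):
  sorted[0] = $lemon5N  (last char: 'N')
  sorted[1] = 5N$lemon  (last char: 'n')
  sorted[2] = N$lemon5  (last char: '5')
  sorted[3] = emon5N$l  (last char: 'l')
  sorted[4] = lemon5N$  (last char: '$')
  sorted[5] = mon5N$le  (last char: 'e')
  sorted[6] = n5N$lemo  (last char: 'o')
  sorted[7] = on5N$lem  (last char: 'm')
Last column: Nn5l$eom
Original string S is at sorted index 4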